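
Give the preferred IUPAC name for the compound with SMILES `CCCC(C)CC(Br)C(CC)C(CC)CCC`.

The longest continuous carbon chain has 11 atoms, so the parent hydride is undecane.
Choose the numbering such that the substituent locant set {4,5,6,8} is lower than {4,6,7,8} at the first point of difference.
This places a bromo group at C-6; ethyl groups at C-4 and C-5; a methyl group at C-8.
The substituents are ordered alphabetically, ignoring any di-/tri- multipliers.
Assembling the pieces gives 6-bromo-4,5-diethyl-8-methylundecane.

6-bromo-4,5-diethyl-8-methylundecane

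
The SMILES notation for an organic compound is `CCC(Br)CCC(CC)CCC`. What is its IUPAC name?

3-bromo-6-ethylnonane

The parent chain contains 9 carbons (nonane).
The numbering direction is chosen so that the substituent locant set {3,6} is lower than {4,7} at the first point of difference.
With this numbering: a bromo group at C-3; an ethyl group at C-6.
Substituent prefixes are cited in alphabetical order (multiplying prefixes like di-/tri- are ignored for ordering).
Putting it together: 3-bromo-6-ethylnonane.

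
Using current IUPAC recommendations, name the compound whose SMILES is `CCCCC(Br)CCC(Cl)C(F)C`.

The longest continuous carbon chain has 10 atoms, so the parent hydride is decane.
Choose the numbering such that the substituent locant set {2,3,6} is lower than {5,8,9} at the first point of difference.
That gives a bromo group at C-6; a chloro group at C-3; a fluoro group at C-2.
Prefixes are listed alphabetically: bromo, chloro, fluoro.
The name is 6-bromo-3-chloro-2-fluorodecane.

6-bromo-3-chloro-2-fluorodecane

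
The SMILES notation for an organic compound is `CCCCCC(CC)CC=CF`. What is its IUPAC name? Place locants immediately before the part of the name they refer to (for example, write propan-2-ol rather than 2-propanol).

Counting along the main chain through the multiple bond gives 9 carbons: the parent is nonane.
The chain contains a C=C double bond, so the unsaturation ending is -ene.
The numbering direction is chosen so that numbering from this end puts the double bond at C-1 rather than C-8.
That gives the double bond between C-1 and C-2; an ethyl group at C-4; a fluoro group at C-1.
Prefixes are listed alphabetically: ethyl, fluoro.
Putting it together: 4-ethyl-1-fluoronon-1-ene.

4-ethyl-1-fluoronon-1-ene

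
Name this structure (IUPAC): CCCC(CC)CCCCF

The parent chain contains 8 carbons (octane).
The numbering direction is chosen so that the substituent locant set {1,5} is lower than {4,8} at the first point of difference.
That gives an ethyl group at C-5; a fluoro group at C-1.
The substituents are ordered alphabetically, ignoring any di-/tri- multipliers.
The name is 5-ethyl-1-fluorooctane.

5-ethyl-1-fluorooctane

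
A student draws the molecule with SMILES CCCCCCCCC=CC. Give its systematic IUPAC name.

undec-2-ene

The longest carbon chain that includes the multiple bond has 11 carbons, so the parent hydride is undecane.
There is one C=C double bond, indicated by the ending -ene.
Number the chain so that numbering from this end puts the double bond at C-2 rather than C-9.
With this numbering: the double bond between C-2 and C-3.
Assembling the pieces gives undec-2-ene.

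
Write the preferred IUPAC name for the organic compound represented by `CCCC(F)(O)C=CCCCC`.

The longest carbon chain that includes the –OH group and the multiple bond has 10 carbons, so the parent hydride is decane.
An alcohol (–OH) is the principal characteristic group, giving the suffix -ol.
The chain contains a C=C double bond, so the unsaturation ending is -ene.
Number the chain so that numbering from this end puts the hydroxyl group at C-4 rather than C-7.
This places the hydroxyl at C-4; the double bond between C-5 and C-6; a fluoro group at C-4.
Assembling the pieces gives 4-fluorodec-5-en-4-ol.

4-fluorodec-5-en-4-ol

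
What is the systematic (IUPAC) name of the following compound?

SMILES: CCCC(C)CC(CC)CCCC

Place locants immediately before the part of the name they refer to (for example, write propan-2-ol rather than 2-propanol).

6-ethyl-4-methyldecane

The longest carbon chain is 10 atoms: the parent is decane.
The numbering direction is chosen so that the substituent locant set {4,6} is lower than {5,7} at the first point of difference.
That gives an ethyl group at C-6; a methyl group at C-4.
Substituent prefixes are cited in alphabetical order (multiplying prefixes like di-/tri- are ignored for ordering).
The name is 6-ethyl-4-methyldecane.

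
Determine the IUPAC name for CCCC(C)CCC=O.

4-methylheptanal

The longest chain bearing the –CHO group is 7 carbons long (heptane).
An aldehyde (terminal –CHO) is the principal characteristic group, giving the suffix -al.
Number the chain so that the aldehyde carbon is C-1 by definition.
That gives a methyl group at C-4.
Putting it together: 4-methylheptanal.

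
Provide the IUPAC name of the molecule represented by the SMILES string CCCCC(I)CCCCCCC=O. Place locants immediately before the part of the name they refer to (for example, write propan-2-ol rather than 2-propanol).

8-iodododecanal

The longest carbon chain that includes the –CHO group has 12 carbons, so the parent hydride is dodecane.
The principal characteristic group is an aldehyde (terminal –CHO), named with the suffix -al.
Choose the numbering such that the aldehyde carbon is C-1 by definition.
This places an iodo group at C-8.
The name is 8-iodododecanal.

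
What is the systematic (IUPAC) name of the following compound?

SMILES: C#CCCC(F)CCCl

7-chloro-5-fluorohept-1-yne

The longest chain bearing the multiple bond is 7 carbons long (heptane).
There is one C≡C triple bond, indicated by the ending -yne.
Choose the numbering such that numbering from this end puts the triple bond at C-1 rather than C-6.
With this numbering: the triple bond between C-1 and C-2; a chloro group at C-7; a fluoro group at C-5.
Prefixes are listed alphabetically: chloro, fluoro.
The name is 7-chloro-5-fluorohept-1-yne.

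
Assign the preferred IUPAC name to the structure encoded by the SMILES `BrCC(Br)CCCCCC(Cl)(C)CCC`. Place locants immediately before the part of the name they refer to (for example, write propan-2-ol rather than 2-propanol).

The parent chain contains 11 carbons (undecane).
The numbering direction is chosen so that the substituent locant set {1,2,8,8} is lower than {4,4,10,11} at the first point of difference.
That gives bromo groups at C-1 and C-2; a chloro group at C-8; a methyl group at C-8.
Prefixes are listed alphabetically: bromo, chloro, methyl.
The name is 1,2-dibromo-8-chloro-8-methylundecane.

1,2-dibromo-8-chloro-8-methylundecane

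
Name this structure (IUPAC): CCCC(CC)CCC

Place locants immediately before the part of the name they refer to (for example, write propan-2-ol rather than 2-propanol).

4-ethylheptane

The parent chain contains 7 carbons (heptane).
Both numbering directions give the same locant set; either may be used.
That gives an ethyl group at C-4.
Assembling the pieces gives 4-ethylheptane.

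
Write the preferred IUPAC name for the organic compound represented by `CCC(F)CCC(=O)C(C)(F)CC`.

Counting along the main chain through the carbonyl gives 9 carbons: the parent is nonane.
The highest-priority functional group is a ketone (C=O on an internal carbon), so the name ends in -one.
Number the chain so that numbering from this end puts the carbonyl group at C-4 rather than C-6.
This places the carbonyl at C-4; fluoro groups at C-3 and C-7; a methyl group at C-3.
Prefixes are listed alphabetically: fluoro, methyl.
Putting it together: 3,7-difluoro-3-methylnonan-4-one.

3,7-difluoro-3-methylnonan-4-one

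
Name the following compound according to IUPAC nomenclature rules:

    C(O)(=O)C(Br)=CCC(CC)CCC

The longest carbon chain that includes the –COOH group and the multiple bond has 8 carbons, so the parent hydride is octane.
A carboxylic acid (terminal –COOH) is the principal characteristic group, giving the suffix -oic acid.
The chain contains a C=C double bond, so the unsaturation ending is -ene.
Choose the numbering such that the carboxylic acid carbon is C-1 by definition.
With this numbering: the double bond between C-2 and C-3; a bromo group at C-2; an ethyl group at C-5.
Prefixes are listed alphabetically: bromo, ethyl.
Putting it together: 2-bromo-5-ethyloct-2-enoic acid.

2-bromo-5-ethyloct-2-enoic acid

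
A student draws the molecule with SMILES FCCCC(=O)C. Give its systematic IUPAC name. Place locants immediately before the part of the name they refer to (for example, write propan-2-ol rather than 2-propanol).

5-fluoropentan-2-one

Counting along the main chain through the carbonyl gives 5 carbons: the parent is pentane.
A ketone (C=O on an internal carbon) is the principal characteristic group, giving the suffix -one.
Choose the numbering such that numbering from this end puts the carbonyl group at C-2 rather than C-4.
This places the carbonyl at C-2; a fluoro group at C-5.
Putting it together: 5-fluoropentan-2-one.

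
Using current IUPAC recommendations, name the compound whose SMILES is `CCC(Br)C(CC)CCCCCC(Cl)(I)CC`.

10-bromo-3-chloro-9-ethyl-3-iodododecane

The longest continuous carbon chain has 12 atoms, so the parent hydride is dodecane.
Number the chain so that the substituent locant set {3,3,9,10} is lower than {3,4,10,10} at the first point of difference.
This places a bromo group at C-10; a chloro group at C-3; an ethyl group at C-9; an iodo group at C-3.
Substituent prefixes are cited in alphabetical order (multiplying prefixes like di-/tri- are ignored for ordering).
The name is 10-bromo-3-chloro-9-ethyl-3-iodododecane.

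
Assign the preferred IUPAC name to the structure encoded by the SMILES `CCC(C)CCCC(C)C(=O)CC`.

4,8-dimethyldecan-3-one

Counting along the main chain through the carbonyl gives 10 carbons: the parent is decane.
The principal characteristic group is a ketone (C=O on an internal carbon), named with the suffix -one.
Choose the numbering such that numbering from this end puts the carbonyl group at C-3 rather than C-8.
That gives the carbonyl at C-3; methyl groups at C-4 and C-8.
Assembling the pieces gives 4,8-dimethyldecan-3-one.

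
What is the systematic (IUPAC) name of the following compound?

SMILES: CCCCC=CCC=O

The longest chain bearing the –CHO group and the multiple bond is 8 carbons long (octane).
The highest-priority functional group is an aldehyde (terminal –CHO), so the name ends in -al.
The chain contains a C=C double bond, so the unsaturation ending is -ene.
Number the chain so that the aldehyde carbon is C-1 by definition.
With this numbering: the double bond between C-3 and C-4.
The name is oct-3-enal.

oct-3-enal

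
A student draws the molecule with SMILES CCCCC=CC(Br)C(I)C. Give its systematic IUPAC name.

Counting along the main chain through the multiple bond gives 9 carbons: the parent is nonane.
A C=C double bond in the chain gives the infix -ene-.
Choose the numbering such that numbering from this end puts the double bond at C-4 rather than C-5.
With this numbering: the double bond between C-4 and C-5; a bromo group at C-3; an iodo group at C-2.
Prefixes are listed alphabetically: bromo, iodo.
Putting it together: 3-bromo-2-iodonon-4-ene.

3-bromo-2-iodonon-4-ene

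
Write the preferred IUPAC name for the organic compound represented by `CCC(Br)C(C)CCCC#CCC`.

9-bromo-8-methylundec-3-yne

Counting along the main chain through the multiple bond gives 11 carbons: the parent is undecane.
A C≡C triple bond in the chain gives the infix -yne-.
Number the chain so that numbering from this end puts the triple bond at C-3 rather than C-8.
With this numbering: the triple bond between C-3 and C-4; a bromo group at C-9; a methyl group at C-8.
Substituent prefixes are cited in alphabetical order (multiplying prefixes like di-/tri- are ignored for ordering).
Putting it together: 9-bromo-8-methylundec-3-yne.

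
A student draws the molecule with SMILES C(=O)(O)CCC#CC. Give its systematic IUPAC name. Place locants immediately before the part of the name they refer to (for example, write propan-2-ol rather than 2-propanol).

Counting along the main chain through the –COOH group and the multiple bond gives 6 carbons: the parent is hexane.
The principal characteristic group is a carboxylic acid (terminal –COOH), named with the suffix -oic acid.
The chain contains a C≡C triple bond, so the unsaturation ending is -yne.
Number the chain so that the carboxylic acid carbon is C-1 by definition.
With this numbering: the triple bond between C-4 and C-5.
The name is hex-4-ynoic acid.

hex-4-ynoic acid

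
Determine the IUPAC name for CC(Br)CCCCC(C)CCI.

The parent chain contains 9 carbons (nonane).
The numbering direction is chosen so that the substituent locant set {1,3,8} is lower than {2,7,9} at the first point of difference.
This places a bromo group at C-8; an iodo group at C-1; a methyl group at C-3.
The substituents are ordered alphabetically, ignoring any di-/tri- multipliers.
The name is 8-bromo-1-iodo-3-methylnonane.

8-bromo-1-iodo-3-methylnonane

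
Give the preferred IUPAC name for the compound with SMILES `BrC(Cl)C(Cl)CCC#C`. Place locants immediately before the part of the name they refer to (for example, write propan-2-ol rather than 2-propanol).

Counting along the main chain through the multiple bond gives 6 carbons: the parent is hexane.
There is one C≡C triple bond, indicated by the ending -yne.
Number the chain so that numbering from this end puts the triple bond at C-1 rather than C-5.
With this numbering: the triple bond between C-1 and C-2; a bromo group at C-6; chloro groups at C-5 and C-6.
Substituent prefixes are cited in alphabetical order (multiplying prefixes like di-/tri- are ignored for ordering).
The name is 6-bromo-5,6-dichlorohex-1-yne.

6-bromo-5,6-dichlorohex-1-yne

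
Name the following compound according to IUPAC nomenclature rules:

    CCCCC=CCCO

Counting along the main chain through the –OH group and the multiple bond gives 8 carbons: the parent is octane.
The principal characteristic group is an alcohol (–OH), named with the suffix -ol.
The chain contains a C=C double bond, so the unsaturation ending is -ene.
Number the chain so that numbering from this end puts the hydroxyl group at C-1 rather than C-8.
This places the hydroxyl at C-1; the double bond between C-3 and C-4.
Putting it together: oct-3-en-1-ol.

oct-3-en-1-ol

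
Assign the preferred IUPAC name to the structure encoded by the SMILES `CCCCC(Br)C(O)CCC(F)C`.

6-bromo-2-fluorodecan-5-ol

Counting along the main chain through the –OH group gives 10 carbons: the parent is decane.
The principal characteristic group is an alcohol (–OH), named with the suffix -ol.
Choose the numbering such that numbering from this end puts the hydroxyl group at C-5 rather than C-6.
This places the hydroxyl at C-5; a bromo group at C-6; a fluoro group at C-2.
The substituents are ordered alphabetically, ignoring any di-/tri- multipliers.
Assembling the pieces gives 6-bromo-2-fluorodecan-5-ol.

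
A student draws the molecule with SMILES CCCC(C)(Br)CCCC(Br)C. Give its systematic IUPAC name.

The longest continuous carbon chain has 9 atoms, so the parent hydride is nonane.
The numbering direction is chosen so that the substituent locant set {2,6,6} is lower than {4,4,8} at the first point of difference.
With this numbering: bromo groups at C-2 and C-6; a methyl group at C-6.
Substituent prefixes are cited in alphabetical order (multiplying prefixes like di-/tri- are ignored for ordering).
Putting it together: 2,6-dibromo-6-methylnonane.

2,6-dibromo-6-methylnonane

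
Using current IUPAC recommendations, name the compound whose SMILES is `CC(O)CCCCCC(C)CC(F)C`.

10-fluoro-8-methylundecan-2-ol

The longest carbon chain that includes the –OH group has 11 carbons, so the parent hydride is undecane.
The highest-priority functional group is an alcohol (–OH), so the name ends in -ol.
Number the chain so that numbering from this end puts the hydroxyl group at C-2 rather than C-10.
This places the hydroxyl at C-2; a fluoro group at C-10; a methyl group at C-8.
Prefixes are listed alphabetically: fluoro, methyl.
Assembling the pieces gives 10-fluoro-8-methylundecan-2-ol.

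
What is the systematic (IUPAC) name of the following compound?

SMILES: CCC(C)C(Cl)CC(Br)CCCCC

6-bromo-4-chloro-3-methylundecane

The parent chain contains 11 carbons (undecane).
The numbering direction is chosen so that the substituent locant set {3,4,6} is lower than {6,8,9} at the first point of difference.
With this numbering: a bromo group at C-6; a chloro group at C-4; a methyl group at C-3.
The substituents are ordered alphabetically, ignoring any di-/tri- multipliers.
Assembling the pieces gives 6-bromo-4-chloro-3-methylundecane.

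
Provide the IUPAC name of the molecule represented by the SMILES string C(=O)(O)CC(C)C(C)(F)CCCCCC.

The longest carbon chain that includes the –COOH group has 10 carbons, so the parent hydride is decane.
A carboxylic acid (terminal –COOH) is the principal characteristic group, giving the suffix -oic acid.
Number the chain so that the carboxylic acid carbon is C-1 by definition.
This places a fluoro group at C-4; methyl groups at C-3 and C-4.
The substituents are ordered alphabetically, ignoring any di-/tri- multipliers.
Assembling the pieces gives 4-fluoro-3,4-dimethyldecanoic acid.

4-fluoro-3,4-dimethyldecanoic acid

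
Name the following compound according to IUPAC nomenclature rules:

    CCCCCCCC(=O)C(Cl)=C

2-chlorodec-1-en-3-one

Counting along the main chain through the carbonyl and the multiple bond gives 10 carbons: the parent is decane.
A ketone (C=O on an internal carbon) is the principal characteristic group, giving the suffix -one.
The chain contains a C=C double bond, so the unsaturation ending is -ene.
The numbering direction is chosen so that numbering from this end puts the carbonyl group at C-3 rather than C-8.
With this numbering: the carbonyl at C-3; the double bond between C-1 and C-2; a chloro group at C-2.
Assembling the pieces gives 2-chlorodec-1-en-3-one.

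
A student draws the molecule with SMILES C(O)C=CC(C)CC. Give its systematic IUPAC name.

4-methylhex-2-en-1-ol

The longest carbon chain that includes the –OH group and the multiple bond has 6 carbons, so the parent hydride is hexane.
The highest-priority functional group is an alcohol (–OH), so the name ends in -ol.
There is one C=C double bond, indicated by the ending -ene.
The numbering direction is chosen so that numbering from this end puts the hydroxyl group at C-1 rather than C-6.
With this numbering: the hydroxyl at C-1; the double bond between C-2 and C-3; a methyl group at C-4.
Putting it together: 4-methylhex-2-en-1-ol.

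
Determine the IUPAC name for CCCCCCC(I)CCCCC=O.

6-iodododecanal

Counting along the main chain through the –CHO group gives 12 carbons: the parent is dodecane.
The principal characteristic group is an aldehyde (terminal –CHO), named with the suffix -al.
Choose the numbering such that the aldehyde carbon is C-1 by definition.
This places an iodo group at C-6.
Assembling the pieces gives 6-iodododecanal.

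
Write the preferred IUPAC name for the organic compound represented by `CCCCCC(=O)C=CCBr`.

1-bromonon-2-en-4-one

Counting along the main chain through the carbonyl and the multiple bond gives 9 carbons: the parent is nonane.
The principal characteristic group is a ketone (C=O on an internal carbon), named with the suffix -one.
There is one C=C double bond, indicated by the ending -ene.
Number the chain so that numbering from this end puts the carbonyl group at C-4 rather than C-6.
This places the carbonyl at C-4; the double bond between C-2 and C-3; a bromo group at C-1.
Putting it together: 1-bromonon-2-en-4-one.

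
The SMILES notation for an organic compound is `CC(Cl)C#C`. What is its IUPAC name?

3-chlorobut-1-yne

The longest chain bearing the multiple bond is 4 carbons long (butane).
A C≡C triple bond in the chain gives the infix -yne-.
Number the chain so that numbering from this end puts the triple bond at C-1 rather than C-3.
That gives the triple bond between C-1 and C-2; a chloro group at C-3.
The name is 3-chlorobut-1-yne.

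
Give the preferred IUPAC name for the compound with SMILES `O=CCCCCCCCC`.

nonanal

Counting along the main chain through the –CHO group gives 9 carbons: the parent is nonane.
An aldehyde (terminal –CHO) is the principal characteristic group, giving the suffix -al.
Choose the numbering such that the aldehyde carbon is C-1 by definition.
The name is nonanal.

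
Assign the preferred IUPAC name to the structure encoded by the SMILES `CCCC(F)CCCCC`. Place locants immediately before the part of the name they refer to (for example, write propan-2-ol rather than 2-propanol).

The parent chain contains 9 carbons (nonane).
The numbering direction is chosen so that the substituent locant set {4} is lower than {6} at the first point of difference.
With this numbering: a fluoro group at C-4.
The name is 4-fluorononane.

4-fluorononane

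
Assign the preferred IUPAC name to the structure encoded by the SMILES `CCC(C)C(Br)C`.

2-bromo-3-methylpentane

The parent chain contains 5 carbons (pentane).
Choose the numbering such that the substituent locant set {2,3} is lower than {3,4} at the first point of difference.
That gives a bromo group at C-2; a methyl group at C-3.
The substituents are ordered alphabetically, ignoring any di-/tri- multipliers.
Putting it together: 2-bromo-3-methylpentane.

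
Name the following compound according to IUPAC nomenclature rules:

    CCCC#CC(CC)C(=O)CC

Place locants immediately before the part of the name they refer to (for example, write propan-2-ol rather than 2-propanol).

4-ethylnon-5-yn-3-one

The longest chain bearing the carbonyl and the multiple bond is 9 carbons long (nonane).
The principal characteristic group is a ketone (C=O on an internal carbon), named with the suffix -one.
A C≡C triple bond in the chain gives the infix -yne-.
The numbering direction is chosen so that numbering from this end puts the carbonyl group at C-3 rather than C-7.
With this numbering: the carbonyl at C-3; the triple bond between C-5 and C-6; an ethyl group at C-4.
The name is 4-ethylnon-5-yn-3-one.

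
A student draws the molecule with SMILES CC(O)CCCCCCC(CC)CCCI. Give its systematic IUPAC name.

The longest chain bearing the –OH group is 12 carbons long (dodecane).
The highest-priority functional group is an alcohol (–OH), so the name ends in -ol.
Number the chain so that numbering from this end puts the hydroxyl group at C-2 rather than C-11.
This places the hydroxyl at C-2; an ethyl group at C-9; an iodo group at C-12.
The substituents are ordered alphabetically, ignoring any di-/tri- multipliers.
Assembling the pieces gives 9-ethyl-12-iodododecan-2-ol.

9-ethyl-12-iodododecan-2-ol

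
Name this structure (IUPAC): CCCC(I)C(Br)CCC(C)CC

The longest carbon chain is 10 atoms: the parent is decane.
Number the chain so that the substituent locant set {3,6,7} is lower than {4,5,8} at the first point of difference.
With this numbering: a bromo group at C-6; an iodo group at C-7; a methyl group at C-3.
The substituents are ordered alphabetically, ignoring any di-/tri- multipliers.
The name is 6-bromo-7-iodo-3-methyldecane.

6-bromo-7-iodo-3-methyldecane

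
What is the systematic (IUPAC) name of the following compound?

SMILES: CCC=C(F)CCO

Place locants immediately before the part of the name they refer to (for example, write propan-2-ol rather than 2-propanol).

The longest carbon chain that includes the –OH group and the multiple bond has 6 carbons, so the parent hydride is hexane.
An alcohol (–OH) is the principal characteristic group, giving the suffix -ol.
A C=C double bond in the chain gives the infix -ene-.
Choose the numbering such that numbering from this end puts the hydroxyl group at C-1 rather than C-6.
This places the hydroxyl at C-1; the double bond between C-3 and C-4; a fluoro group at C-3.
The name is 3-fluorohex-3-en-1-ol.

3-fluorohex-3-en-1-ol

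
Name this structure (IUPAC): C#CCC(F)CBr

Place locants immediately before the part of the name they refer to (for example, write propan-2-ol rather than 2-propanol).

5-bromo-4-fluoropent-1-yne

Counting along the main chain through the multiple bond gives 5 carbons: the parent is pentane.
There is one C≡C triple bond, indicated by the ending -yne.
Choose the numbering such that numbering from this end puts the triple bond at C-1 rather than C-4.
With this numbering: the triple bond between C-1 and C-2; a bromo group at C-5; a fluoro group at C-4.
The substituents are ordered alphabetically, ignoring any di-/tri- multipliers.
The name is 5-bromo-4-fluoropent-1-yne.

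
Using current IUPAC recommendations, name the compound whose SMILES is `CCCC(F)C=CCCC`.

6-fluoronon-4-ene

The longest chain bearing the multiple bond is 9 carbons long (nonane).
The chain contains a C=C double bond, so the unsaturation ending is -ene.
Choose the numbering such that numbering from this end puts the double bond at C-4 rather than C-5.
With this numbering: the double bond between C-4 and C-5; a fluoro group at C-6.
The name is 6-fluoronon-4-ene.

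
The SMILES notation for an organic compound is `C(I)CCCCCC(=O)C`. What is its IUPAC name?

Counting along the main chain through the carbonyl gives 8 carbons: the parent is octane.
The principal characteristic group is a ketone (C=O on an internal carbon), named with the suffix -one.
Number the chain so that numbering from this end puts the carbonyl group at C-2 rather than C-7.
This places the carbonyl at C-2; an iodo group at C-8.
The name is 8-iodooctan-2-one.

8-iodooctan-2-one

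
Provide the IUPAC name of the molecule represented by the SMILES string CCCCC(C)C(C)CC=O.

The longest carbon chain that includes the –CHO group has 8 carbons, so the parent hydride is octane.
The principal characteristic group is an aldehyde (terminal –CHO), named with the suffix -al.
Choose the numbering such that the aldehyde carbon is C-1 by definition.
That gives methyl groups at C-3 and C-4.
The name is 3,4-dimethyloctanal.

3,4-dimethyloctanal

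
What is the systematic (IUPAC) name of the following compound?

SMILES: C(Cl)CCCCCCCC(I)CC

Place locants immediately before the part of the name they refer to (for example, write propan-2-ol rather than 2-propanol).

The longest carbon chain is 11 atoms: the parent is undecane.
The numbering direction is chosen so that the substituent locant set {1,9} is lower than {3,11} at the first point of difference.
That gives a chloro group at C-1; an iodo group at C-9.
Substituent prefixes are cited in alphabetical order (multiplying prefixes like di-/tri- are ignored for ordering).
Assembling the pieces gives 1-chloro-9-iodoundecane.

1-chloro-9-iodoundecane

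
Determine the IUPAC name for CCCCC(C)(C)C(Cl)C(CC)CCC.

5-chloro-4-ethyl-6,6-dimethyldecane

The parent chain contains 10 carbons (decane).
The numbering direction is chosen so that the substituent locant set {4,5,6,6} is lower than {5,5,6,7} at the first point of difference.
That gives a chloro group at C-5; an ethyl group at C-4; two methyl groups at C-6.
Substituent prefixes are cited in alphabetical order (multiplying prefixes like di-/tri- are ignored for ordering).
Assembling the pieces gives 5-chloro-4-ethyl-6,6-dimethyldecane.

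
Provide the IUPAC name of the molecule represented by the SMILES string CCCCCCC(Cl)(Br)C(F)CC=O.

4-bromo-4-chloro-3-fluorodecanal

The longest chain bearing the –CHO group is 10 carbons long (decane).
An aldehyde (terminal –CHO) is the principal characteristic group, giving the suffix -al.
The numbering direction is chosen so that the aldehyde carbon is C-1 by definition.
That gives a bromo group at C-4; a chloro group at C-4; a fluoro group at C-3.
The substituents are ordered alphabetically, ignoring any di-/tri- multipliers.
The name is 4-bromo-4-chloro-3-fluorodecanal.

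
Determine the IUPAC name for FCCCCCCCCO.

The longest chain bearing the –OH group is 8 carbons long (octane).
The principal characteristic group is an alcohol (–OH), named with the suffix -ol.
The numbering direction is chosen so that numbering from this end puts the hydroxyl group at C-1 rather than C-8.
This places the hydroxyl at C-1; a fluoro group at C-8.
Assembling the pieces gives 8-fluorooctan-1-ol.

8-fluorooctan-1-ol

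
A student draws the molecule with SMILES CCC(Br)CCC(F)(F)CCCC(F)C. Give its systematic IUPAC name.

9-bromo-2,6,6-trifluoroundecane

The longest carbon chain is 11 atoms: the parent is undecane.
The numbering direction is chosen so that the substituent locant set {2,6,6,9} is lower than {3,6,6,10} at the first point of difference.
With this numbering: a bromo group at C-9; fluoro groups at C-2 and C-6 (×2).
The substituents are ordered alphabetically, ignoring any di-/tri- multipliers.
Assembling the pieces gives 9-bromo-2,6,6-trifluoroundecane.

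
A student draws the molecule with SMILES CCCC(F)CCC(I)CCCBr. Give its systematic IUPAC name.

The longest continuous carbon chain has 10 atoms, so the parent hydride is decane.
Choose the numbering such that the substituent locant set {1,4,7} is lower than {4,7,10} at the first point of difference.
That gives a bromo group at C-1; a fluoro group at C-7; an iodo group at C-4.
Substituent prefixes are cited in alphabetical order (multiplying prefixes like di-/tri- are ignored for ordering).
Putting it together: 1-bromo-7-fluoro-4-iododecane.

1-bromo-7-fluoro-4-iododecane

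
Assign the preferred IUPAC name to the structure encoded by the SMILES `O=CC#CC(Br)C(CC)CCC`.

Counting along the main chain through the –CHO group and the multiple bond gives 8 carbons: the parent is octane.
An aldehyde (terminal –CHO) is the principal characteristic group, giving the suffix -al.
A C≡C triple bond in the chain gives the infix -yne-.
Number the chain so that the aldehyde carbon is C-1 by definition.
That gives the triple bond between C-2 and C-3; a bromo group at C-4; an ethyl group at C-5.
Substituent prefixes are cited in alphabetical order (multiplying prefixes like di-/tri- are ignored for ordering).
Assembling the pieces gives 4-bromo-5-ethyloct-2-ynal.

4-bromo-5-ethyloct-2-ynal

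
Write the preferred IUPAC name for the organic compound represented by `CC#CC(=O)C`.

The longest carbon chain that includes the carbonyl and the multiple bond has 5 carbons, so the parent hydride is pentane.
The principal characteristic group is a ketone (C=O on an internal carbon), named with the suffix -one.
The chain contains a C≡C triple bond, so the unsaturation ending is -yne.
Choose the numbering such that numbering from this end puts the carbonyl group at C-2 rather than C-4.
This places the carbonyl at C-2; the triple bond between C-3 and C-4.
The name is pent-3-yn-2-one.

pent-3-yn-2-one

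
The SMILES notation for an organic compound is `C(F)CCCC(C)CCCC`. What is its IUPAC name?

1-fluoro-5-methylnonane

The longest carbon chain is 9 atoms: the parent is nonane.
Number the chain so that the substituent locant set {1,5} is lower than {5,9} at the first point of difference.
This places a fluoro group at C-1; a methyl group at C-5.
The substituents are ordered alphabetically, ignoring any di-/tri- multipliers.
Assembling the pieces gives 1-fluoro-5-methylnonane.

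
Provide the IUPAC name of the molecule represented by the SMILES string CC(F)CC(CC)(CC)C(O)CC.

4,4-diethyl-6-fluoroheptan-3-ol

The longest chain bearing the –OH group is 7 carbons long (heptane).
The highest-priority functional group is an alcohol (–OH), so the name ends in -ol.
Choose the numbering such that numbering from this end puts the hydroxyl group at C-3 rather than C-5.
With this numbering: the hydroxyl at C-3; two ethyl groups at C-4; a fluoro group at C-6.
Prefixes are listed alphabetically: ethyl, fluoro.
Assembling the pieces gives 4,4-diethyl-6-fluoroheptan-3-ol.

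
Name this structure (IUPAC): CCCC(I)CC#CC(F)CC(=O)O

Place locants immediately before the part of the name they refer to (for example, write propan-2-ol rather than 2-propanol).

Counting along the main chain through the –COOH group and the multiple bond gives 10 carbons: the parent is decane.
The highest-priority functional group is a carboxylic acid (terminal –COOH), so the name ends in -oic acid.
There is one C≡C triple bond, indicated by the ending -yne.
Number the chain so that the carboxylic acid carbon is C-1 by definition.
That gives the triple bond between C-4 and C-5; a fluoro group at C-3; an iodo group at C-7.
Substituent prefixes are cited in alphabetical order (multiplying prefixes like di-/tri- are ignored for ordering).
Assembling the pieces gives 3-fluoro-7-iododec-4-ynoic acid.

3-fluoro-7-iododec-4-ynoic acid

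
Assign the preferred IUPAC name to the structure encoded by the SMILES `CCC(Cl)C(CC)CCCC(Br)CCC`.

The longest carbon chain is 11 atoms: the parent is undecane.
The numbering direction is chosen so that the substituent locant set {3,4,8} is lower than {4,8,9} at the first point of difference.
This places a bromo group at C-8; a chloro group at C-3; an ethyl group at C-4.
The substituents are ordered alphabetically, ignoring any di-/tri- multipliers.
Assembling the pieces gives 8-bromo-3-chloro-4-ethylundecane.

8-bromo-3-chloro-4-ethylundecane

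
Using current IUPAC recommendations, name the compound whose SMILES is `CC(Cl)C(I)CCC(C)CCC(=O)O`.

8-chloro-7-iodo-4-methylnonanoic acid

The longest chain bearing the –COOH group is 9 carbons long (nonane).
The principal characteristic group is a carboxylic acid (terminal –COOH), named with the suffix -oic acid.
The numbering direction is chosen so that the carboxylic acid carbon is C-1 by definition.
This places a chloro group at C-8; an iodo group at C-7; a methyl group at C-4.
The substituents are ordered alphabetically, ignoring any di-/tri- multipliers.
The name is 8-chloro-7-iodo-4-methylnonanoic acid.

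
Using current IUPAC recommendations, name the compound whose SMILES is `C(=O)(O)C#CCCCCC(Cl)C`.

Counting along the main chain through the –COOH group and the multiple bond gives 9 carbons: the parent is nonane.
A carboxylic acid (terminal –COOH) is the principal characteristic group, giving the suffix -oic acid.
The chain contains a C≡C triple bond, so the unsaturation ending is -yne.
The numbering direction is chosen so that the carboxylic acid carbon is C-1 by definition.
This places the triple bond between C-2 and C-3; a chloro group at C-8.
Putting it together: 8-chloronon-2-ynoic acid.

8-chloronon-2-ynoic acid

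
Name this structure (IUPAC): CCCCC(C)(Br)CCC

The parent chain contains 8 carbons (octane).
Choose the numbering such that the substituent locant set {4,4} is lower than {5,5} at the first point of difference.
This places a bromo group at C-4; a methyl group at C-4.
The substituents are ordered alphabetically, ignoring any di-/tri- multipliers.
Assembling the pieces gives 4-bromo-4-methyloctane.

4-bromo-4-methyloctane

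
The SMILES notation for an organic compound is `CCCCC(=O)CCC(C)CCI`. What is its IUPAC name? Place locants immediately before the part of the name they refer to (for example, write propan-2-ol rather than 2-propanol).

10-iodo-8-methyldecan-5-one

The longest carbon chain that includes the carbonyl has 10 carbons, so the parent hydride is decane.
The highest-priority functional group is a ketone (C=O on an internal carbon), so the name ends in -one.
Choose the numbering such that numbering from this end puts the carbonyl group at C-5 rather than C-6.
With this numbering: the carbonyl at C-5; an iodo group at C-10; a methyl group at C-8.
Prefixes are listed alphabetically: iodo, methyl.
The name is 10-iodo-8-methyldecan-5-one.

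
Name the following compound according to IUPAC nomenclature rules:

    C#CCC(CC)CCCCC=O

The longest carbon chain that includes the –CHO group and the multiple bond has 9 carbons, so the parent hydride is nonane.
An aldehyde (terminal –CHO) is the principal characteristic group, giving the suffix -al.
There is one C≡C triple bond, indicated by the ending -yne.
Number the chain so that the aldehyde carbon is C-1 by definition.
That gives the triple bond between C-8 and C-9; an ethyl group at C-6.
The name is 6-ethylnon-8-ynal.

6-ethylnon-8-ynal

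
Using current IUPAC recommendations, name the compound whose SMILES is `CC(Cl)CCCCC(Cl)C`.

2,7-dichlorooctane

The longest continuous carbon chain has 8 atoms, so the parent hydride is octane.
Numbering from either end gives identical locants here.
That gives chloro groups at C-2 and C-7.
Assembling the pieces gives 2,7-dichlorooctane.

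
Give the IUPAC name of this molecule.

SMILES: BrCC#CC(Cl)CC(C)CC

1-bromo-4-chloro-6-methyloct-2-yne

The longest chain bearing the multiple bond is 8 carbons long (octane).
The chain contains a C≡C triple bond, so the unsaturation ending is -yne.
Choose the numbering such that numbering from this end puts the triple bond at C-2 rather than C-6.
That gives the triple bond between C-2 and C-3; a bromo group at C-1; a chloro group at C-4; a methyl group at C-6.
The substituents are ordered alphabetically, ignoring any di-/tri- multipliers.
Putting it together: 1-bromo-4-chloro-6-methyloct-2-yne.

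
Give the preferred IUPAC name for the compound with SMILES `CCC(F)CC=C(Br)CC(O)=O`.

Counting along the main chain through the –COOH group and the multiple bond gives 8 carbons: the parent is octane.
The principal characteristic group is a carboxylic acid (terminal –COOH), named with the suffix -oic acid.
A C=C double bond in the chain gives the infix -ene-.
The numbering direction is chosen so that the carboxylic acid carbon is C-1 by definition.
That gives the double bond between C-3 and C-4; a bromo group at C-3; a fluoro group at C-6.
Prefixes are listed alphabetically: bromo, fluoro.
The name is 3-bromo-6-fluorooct-3-enoic acid.

3-bromo-6-fluorooct-3-enoic acid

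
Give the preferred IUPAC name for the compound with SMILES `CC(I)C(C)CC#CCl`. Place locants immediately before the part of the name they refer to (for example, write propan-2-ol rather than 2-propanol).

Counting along the main chain through the multiple bond gives 6 carbons: the parent is hexane.
A C≡C triple bond in the chain gives the infix -yne-.
Number the chain so that numbering from this end puts the triple bond at C-1 rather than C-5.
That gives the triple bond between C-1 and C-2; a chloro group at C-1; an iodo group at C-5; a methyl group at C-4.
The substituents are ordered alphabetically, ignoring any di-/tri- multipliers.
Assembling the pieces gives 1-chloro-5-iodo-4-methylhex-1-yne.

1-chloro-5-iodo-4-methylhex-1-yne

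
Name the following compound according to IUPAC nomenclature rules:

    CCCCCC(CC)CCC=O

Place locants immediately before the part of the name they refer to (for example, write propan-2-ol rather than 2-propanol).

Counting along the main chain through the –CHO group gives 9 carbons: the parent is nonane.
An aldehyde (terminal –CHO) is the principal characteristic group, giving the suffix -al.
Choose the numbering such that the aldehyde carbon is C-1 by definition.
With this numbering: an ethyl group at C-4.
Assembling the pieces gives 4-ethylnonanal.

4-ethylnonanal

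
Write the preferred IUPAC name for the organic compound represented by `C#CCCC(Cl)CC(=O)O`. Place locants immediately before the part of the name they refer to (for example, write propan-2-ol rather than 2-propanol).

3-chlorohept-6-ynoic acid

The longest chain bearing the –COOH group and the multiple bond is 7 carbons long (heptane).
A carboxylic acid (terminal –COOH) is the principal characteristic group, giving the suffix -oic acid.
There is one C≡C triple bond, indicated by the ending -yne.
Choose the numbering such that the carboxylic acid carbon is C-1 by definition.
With this numbering: the triple bond between C-6 and C-7; a chloro group at C-3.
Assembling the pieces gives 3-chlorohept-6-ynoic acid.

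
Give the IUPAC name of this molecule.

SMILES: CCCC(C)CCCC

The parent chain contains 8 carbons (octane).
The numbering direction is chosen so that the substituent locant set {4} is lower than {5} at the first point of difference.
That gives a methyl group at C-4.
Assembling the pieces gives 4-methyloctane.

4-methyloctane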